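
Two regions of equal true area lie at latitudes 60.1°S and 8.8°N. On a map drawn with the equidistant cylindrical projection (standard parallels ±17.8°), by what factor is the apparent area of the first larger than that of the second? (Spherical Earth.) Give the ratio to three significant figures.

The equidistant cylindrical projection with φ₀ = 17.8° has h = 1 (meridians true) and k = cos φ₀ / cos φ along parallels.
Areal scale at 60.1°: h·k = 1.000 × 1.910 = 1.910.
Areal scale at 8.8°: h·k = 1.000 × 0.9635 = 0.9635.
Ratio = 1.910/0.9635 ≈ 1.98.

1.98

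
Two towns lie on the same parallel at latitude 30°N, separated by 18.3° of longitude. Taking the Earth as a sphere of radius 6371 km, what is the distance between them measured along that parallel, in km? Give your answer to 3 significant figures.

Arc length along a parallel = R cos φ · Δλ (with Δλ in radians).
= 6371 × cos 30° × (18.3° × π/180) = 6371 × 0.8660 × 0.3194 ≈ 1760 km.

1760 km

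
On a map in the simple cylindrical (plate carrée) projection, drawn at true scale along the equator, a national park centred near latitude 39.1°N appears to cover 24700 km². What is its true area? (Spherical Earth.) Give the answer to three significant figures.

In the plate carrée (x = Rλ, y = Rφ), meridians are true-scale (h = 1) and parallels are stretched by k = sec φ.
Areal scale = h·k = 1 × sec φ; at 39.1°, h = 1.000, k = 1.289, so h·k = 1.289.
True area = apparent / (areal scale) = 24700 / 1.289 ≈ 19200 km².

19200 km²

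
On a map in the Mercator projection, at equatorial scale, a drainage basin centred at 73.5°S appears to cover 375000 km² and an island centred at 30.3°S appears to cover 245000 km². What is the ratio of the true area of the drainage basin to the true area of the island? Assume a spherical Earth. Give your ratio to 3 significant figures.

0.166

Mercator's areal exaggeration is sec²φ; hence true area = (apparent area) · cos²φ.
True area of drainage basin: 375000 × cos²(73.5°) = 375000 × 0.08066 = 30250 km².
True area of island: 245000 × cos²(30.3°) = 245000 × 0.7455 = 182600 km².
Ratio = 30250 / 182600 ≈ 0.166.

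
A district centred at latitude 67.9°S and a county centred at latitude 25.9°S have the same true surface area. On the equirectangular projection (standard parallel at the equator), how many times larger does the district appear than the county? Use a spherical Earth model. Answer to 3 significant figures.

For the equirectangular projection with φ₀ = 0 (plate carrée), h = 1 along meridians and k = sec φ along parallels.
Areal scale at 67.9°: h·k = 1.000 × 2.658 = 2.658.
Areal scale at 25.9°: h·k = 1.000 × 1.112 = 1.112.
Ratio = 2.658/1.112 ≈ 2.39.

2.39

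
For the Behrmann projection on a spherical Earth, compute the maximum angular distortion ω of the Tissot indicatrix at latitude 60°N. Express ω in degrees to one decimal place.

The Behrmann projection is cylindrical equal-area with φ₀ = 30°. A cylindrical equal-area projection with standard parallel φ₀ has meridian scale h = cos φ / cos φ₀ and parallel scale k = cos φ₀ / cos φ (so areas are preserved, h·k = 1).
At 60°: h = 0.5774, k = 1.732; principal scales a = 1.732, b = 0.5774.
sin(ω/2) = (a − b)/(a + b) = 1.155/2.309 = 0.5000, so ω = 2 arcsin(0.5000) ≈ 60.0°.

60.0°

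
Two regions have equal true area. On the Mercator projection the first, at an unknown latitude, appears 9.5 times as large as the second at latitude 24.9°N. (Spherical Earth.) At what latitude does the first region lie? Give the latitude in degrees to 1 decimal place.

72.9°

Mercator areal scale is sec²φ, so apparent-area ratio = sec²φ₁ / sec²φ₂ = cos²φ₂ / cos²φ₁.
cos²φ₂ / cos²φ₁ = 9.5  ⇒  cos φ₁ = cos 24.9° / √9.5 = 0.9070/3.082 = 0.2943.
φ₁ = arccos(0.2943) ≈ 72.9°.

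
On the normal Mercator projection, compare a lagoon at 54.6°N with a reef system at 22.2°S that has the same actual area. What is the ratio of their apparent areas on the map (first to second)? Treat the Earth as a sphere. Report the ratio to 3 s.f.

Mercator is conformal with k = sec φ, so areal scale = k² = sec²φ.
At 54.6°: sec²(54.6°) = 1/0.5793² = 2.980.
At 22.2°: sec²(22.2°) = 1/0.9259² = 1.167.
Ratio = 2.980/1.167 = cos²(22.2°)/cos²(54.6°) ≈ 2.55.

2.55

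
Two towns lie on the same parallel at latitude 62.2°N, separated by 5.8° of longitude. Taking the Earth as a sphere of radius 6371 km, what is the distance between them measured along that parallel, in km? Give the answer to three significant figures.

Arc length along a parallel = R cos φ · Δλ (with Δλ in radians).
= 6371 × cos 62.2° × (5.8° × π/180) = 6371 × 0.4664 × 0.1012 ≈ 301 km.

301 km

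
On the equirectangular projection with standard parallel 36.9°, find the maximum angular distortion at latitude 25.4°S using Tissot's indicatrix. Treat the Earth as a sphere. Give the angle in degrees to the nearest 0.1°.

7.0°

The equidistant cylindrical projection with φ₀ = 36.9° has h = 1 (meridians true) and k = cos φ₀ / cos φ along parallels.
At 25.4°: h = 1.000, k = 0.8853; principal scales a = 1.000, b = 0.8853.
sin(ω/2) = (a − b)/(a + b) = 0.1147/1.885 = 0.06086, so ω = 2 arcsin(0.06086) ≈ 7.0°.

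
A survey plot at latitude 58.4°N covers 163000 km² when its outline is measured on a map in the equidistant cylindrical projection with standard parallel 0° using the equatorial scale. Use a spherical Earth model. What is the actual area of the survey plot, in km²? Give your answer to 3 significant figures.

In the plate carrée (x = Rλ, y = Rφ), meridians are true-scale (h = 1) and parallels are stretched by k = sec φ.
Areal scale = h·k = 1 × sec φ; at 58.4°, h = 1.000, k = 1.908, so h·k = 1.908.
True area = apparent / (areal scale) = 163000 / 1.908 ≈ 85400 km².

85400 km²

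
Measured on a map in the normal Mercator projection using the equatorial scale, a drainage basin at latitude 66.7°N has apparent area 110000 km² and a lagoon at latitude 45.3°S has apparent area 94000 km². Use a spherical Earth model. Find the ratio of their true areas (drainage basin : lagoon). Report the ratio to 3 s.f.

0.370

Since Mercator area scale is 1/cos²φ, the true area equals the apparent area multiplied by cos²φ.
True area of drainage basin: 110000 × cos²(66.7°) = 110000 × 0.1565 = 17210 km².
True area of lagoon: 94000 × cos²(45.3°) = 94000 × 0.4948 = 46510 km².
Ratio = 17210 / 46510 ≈ 0.370.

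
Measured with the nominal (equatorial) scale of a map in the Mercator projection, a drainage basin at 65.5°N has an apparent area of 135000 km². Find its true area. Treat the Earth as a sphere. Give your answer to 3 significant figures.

23200 km²

Mercator is conformal, so the point scale is isotropic: h = k = sec φ = 1/cos φ.
Areal scale = k² = sec²φ = 1/cos²(65.5°) = 1/0.4147² = 5.815.
True area = apparent / (areal scale) = 135000 / 5.815 ≈ 23200 km².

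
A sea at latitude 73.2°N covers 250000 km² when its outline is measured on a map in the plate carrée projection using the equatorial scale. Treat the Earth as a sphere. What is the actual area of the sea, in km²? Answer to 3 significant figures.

72300 km²

For the equirectangular projection with φ₀ = 0 (plate carrée), h = 1 along meridians and k = sec φ along parallels.
Areal scale = h·k = 1 × sec φ; at 73.2°, h = 1.000, k = 3.460, so h·k = 3.460.
True area = apparent / (areal scale) = 250000 / 3.460 ≈ 72300 km².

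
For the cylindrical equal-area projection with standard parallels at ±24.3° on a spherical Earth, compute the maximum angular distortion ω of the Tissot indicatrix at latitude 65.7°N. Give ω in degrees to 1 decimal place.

82.8°

A cylindrical equal-area projection with standard parallel φ₀ has meridian scale h = cos φ / cos φ₀ and parallel scale k = cos φ₀ / cos φ (so areas are preserved, h·k = 1).
At 65.7°: h = 0.4515, k = 2.215; principal scales a = 2.215, b = 0.4515.
sin(ω/2) = (a − b)/(a + b) = 1.763/2.666 = 0.6613, so ω = 2 arcsin(0.6613) ≈ 82.8°.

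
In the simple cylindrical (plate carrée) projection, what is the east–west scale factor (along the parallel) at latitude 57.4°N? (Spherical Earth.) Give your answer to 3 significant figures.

1.86

For the equirectangular projection with φ₀ = 0 (plate carrée), h = 1 along meridians and k = sec φ along parallels.
k = 1/cos 57.4° = 1/0.5388 = 1.856.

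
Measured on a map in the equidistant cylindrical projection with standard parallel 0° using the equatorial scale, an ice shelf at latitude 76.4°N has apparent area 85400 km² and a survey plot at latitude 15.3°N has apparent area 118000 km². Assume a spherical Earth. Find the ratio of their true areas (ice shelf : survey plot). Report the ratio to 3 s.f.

0.176

On the plate carrée, areal scale = h·k = 1 × sec φ, so true area = apparent × cos φ.
True area of ice shelf: 85400 × cos(76.4°) = 85400 × 0.2351 = 20080 km².
True area of survey plot: 118000 × cos(15.3°) = 118000 × 0.9646 = 113800 km².
Ratio = 20080 / 113800 ≈ 0.176.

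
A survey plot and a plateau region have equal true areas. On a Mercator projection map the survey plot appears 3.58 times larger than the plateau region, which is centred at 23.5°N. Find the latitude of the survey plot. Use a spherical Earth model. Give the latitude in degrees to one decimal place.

61.0°

Mercator areal scale is sec²φ, so apparent-area ratio = sec²φ₁ / sec²φ₂ = cos²φ₂ / cos²φ₁.
cos²φ₂ / cos²φ₁ = 3.58  ⇒  cos φ₁ = cos 23.5° / √3.58 = 0.9171/1.892 = 0.4847.
φ₁ = arccos(0.4847) ≈ 61.0°.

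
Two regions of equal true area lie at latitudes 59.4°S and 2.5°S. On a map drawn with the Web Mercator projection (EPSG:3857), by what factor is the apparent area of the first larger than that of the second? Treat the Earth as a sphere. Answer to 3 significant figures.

Mercator areal scale is sec²φ.
At 59.4°: sec²(59.4°) = 1/0.5090² = 3.859.
At 2.5°: sec²(2.5°) = 1/0.9990² = 1.002.
Ratio = 3.859/1.002 = cos²(2.5°)/cos²(59.4°) ≈ 3.85.

3.85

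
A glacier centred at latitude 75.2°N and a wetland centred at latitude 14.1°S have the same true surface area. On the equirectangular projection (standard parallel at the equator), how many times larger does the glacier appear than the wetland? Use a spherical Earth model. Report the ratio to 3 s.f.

For the equirectangular projection with φ₀ = 0 (plate carrée), h = 1 along meridians and k = sec φ along parallels.
Areal scale at 75.2°: h·k = 1.000 × 3.915 = 3.915.
Areal scale at 14.1°: h·k = 1.000 × 1.031 = 1.031.
Ratio = 3.915/1.031 ≈ 3.80.

3.80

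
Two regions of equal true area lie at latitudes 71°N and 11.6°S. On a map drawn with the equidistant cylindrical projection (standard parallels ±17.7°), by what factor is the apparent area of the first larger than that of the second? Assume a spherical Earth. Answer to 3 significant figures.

3.01

With standard parallel φ₀ = 17.7°, the equirectangular projection gives x = Rλ cos φ₀, y = Rφ, so h = 1 and k = cos 17.7° / cos φ.
Areal scale at 71°: h·k = 1.000 × 2.926 = 2.926.
Areal scale at 11.6°: h·k = 1.000 × 0.9725 = 0.9725.
Ratio = 2.926/0.9725 ≈ 3.01.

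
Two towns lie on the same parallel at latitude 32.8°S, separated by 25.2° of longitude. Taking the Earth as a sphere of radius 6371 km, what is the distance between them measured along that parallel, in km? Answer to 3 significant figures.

2360 km

Arc length along a parallel = R cos φ · Δλ (with Δλ in radians).
= 6371 × cos 32.8° × (25.2° × π/180) = 6371 × 0.8406 × 0.4398 ≈ 2360 km.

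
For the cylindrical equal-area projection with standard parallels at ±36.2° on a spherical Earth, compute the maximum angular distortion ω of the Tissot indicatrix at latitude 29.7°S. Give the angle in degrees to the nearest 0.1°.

Cylindrical equal-area (φ₀ = 36.2°): h = cos φ / cos 36.2° along meridians, k = cos 36.2° / cos φ along parallels; h·k = 1.
At 29.7°: h = 1.076, k = 0.9290; principal scales a = 1.076, b = 0.9290.
sin(ω/2) = (a − b)/(a + b) = 0.1474/2.005 = 0.07351, so ω = 2 arcsin(0.07351) ≈ 8.4°.

8.4°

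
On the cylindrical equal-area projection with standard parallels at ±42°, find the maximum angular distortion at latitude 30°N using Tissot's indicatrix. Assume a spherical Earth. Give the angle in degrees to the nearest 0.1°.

17.5°

For cylindrical equal-area with standard parallel φ₀, h = cos φ / cos φ₀ and k = cos φ₀ / cos φ, so h·k = 1.
At 30°: h = 1.165, k = 0.8581; principal scales a = 1.165, b = 0.8581.
sin(ω/2) = (a − b)/(a + b) = 0.3072/2.023 = 0.1518, so ω = 2 arcsin(0.1518) ≈ 17.5°.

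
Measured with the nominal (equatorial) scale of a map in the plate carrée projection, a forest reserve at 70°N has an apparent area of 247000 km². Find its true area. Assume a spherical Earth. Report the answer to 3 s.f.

84500 km²

In the plate carrée (x = Rλ, y = Rφ), meridians are true-scale (h = 1) and parallels are stretched by k = sec φ.
Areal scale = h·k = 1 × sec φ; at 70°, h = 1.000, k = 2.924, so h·k = 2.924.
True area = apparent / (areal scale) = 247000 / 2.924 ≈ 84500 km².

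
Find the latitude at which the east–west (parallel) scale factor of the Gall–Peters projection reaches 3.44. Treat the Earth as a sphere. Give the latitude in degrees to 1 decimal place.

The Gall–Peters projection is cylindrical equal-area with φ₀ = 45°. For cylindrical equal-area with standard parallel φ₀, h = cos φ / cos φ₀ and k = cos φ₀ / cos φ, so h·k = 1.
k = cos φ₀ / cos φ = 3.44  ⇒  cos φ = cos 45° / 3.44 = 0.2056.
φ = arccos(0.2056) ≈ 78.1°.

78.1°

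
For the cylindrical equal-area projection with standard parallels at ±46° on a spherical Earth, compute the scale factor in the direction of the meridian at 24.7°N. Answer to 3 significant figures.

1.31

A cylindrical equal-area projection with standard parallel φ₀ has meridian scale h = cos φ / cos φ₀ and parallel scale k = cos φ₀ / cos φ (so areas are preserved, h·k = 1).
h = cos 24.7° / cos 46° = 0.9085/0.6947 = 1.308.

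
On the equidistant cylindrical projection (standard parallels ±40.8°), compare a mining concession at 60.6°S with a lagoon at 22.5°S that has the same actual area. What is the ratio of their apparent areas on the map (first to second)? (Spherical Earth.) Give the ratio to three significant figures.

1.88

With standard parallel φ₀ = 40.8°, the equirectangular projection gives x = Rλ cos φ₀, y = Rφ, so h = 1 and k = cos 40.8° / cos φ.
Areal scale at 60.6°: h·k = 1.000 × 1.542 = 1.542.
Areal scale at 22.5°: h·k = 1.000 × 0.8194 = 0.8194.
Ratio = 1.542/0.8194 ≈ 1.88.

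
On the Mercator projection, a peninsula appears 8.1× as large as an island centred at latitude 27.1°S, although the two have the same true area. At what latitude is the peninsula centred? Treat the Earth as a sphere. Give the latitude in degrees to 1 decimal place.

For equal true areas on Mercator, apparent areas scale as sec²φ, so the ratio is cos²φ₂ / cos²φ₁.
cos²φ₂ / cos²φ₁ = 8.1  ⇒  cos φ₁ = cos 27.1° / √8.1 = 0.8902/2.846 = 0.3128.
φ₁ = arccos(0.3128) ≈ 71.8°.

71.8°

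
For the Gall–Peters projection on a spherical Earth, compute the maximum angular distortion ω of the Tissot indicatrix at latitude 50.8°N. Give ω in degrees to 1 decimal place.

Gall–Peters is a cylindrical equal-area projection with standard parallels at ±45°. A cylindrical equal-area projection with standard parallel φ₀ has meridian scale h = cos φ / cos φ₀ and parallel scale k = cos φ₀ / cos φ (so areas are preserved, h·k = 1).
At 50.8°: h = 0.8938, k = 1.119; principal scales a = 1.119, b = 0.8938.
sin(ω/2) = (a − b)/(a + b) = 0.2250/2.013 = 0.1118, so ω = 2 arcsin(0.1118) ≈ 12.8°.

12.8°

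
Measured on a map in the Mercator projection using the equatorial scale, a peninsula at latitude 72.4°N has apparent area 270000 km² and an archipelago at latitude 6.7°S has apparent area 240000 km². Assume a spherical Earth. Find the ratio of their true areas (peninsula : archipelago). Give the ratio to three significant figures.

Since Mercator area scale is 1/cos²φ, the true area equals the apparent area multiplied by cos²φ.
True area of peninsula: 270000 × cos²(72.4°) = 270000 × 0.09143 = 24690 km².
True area of archipelago: 240000 × cos²(6.7°) = 240000 × 0.9864 = 236700 km².
Ratio = 24690 / 236700 ≈ 0.104.

0.104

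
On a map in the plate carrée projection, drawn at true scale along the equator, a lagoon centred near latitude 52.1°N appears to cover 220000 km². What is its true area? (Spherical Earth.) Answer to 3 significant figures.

135000 km²

In the plate carrée (x = Rλ, y = Rφ), meridians are true-scale (h = 1) and parallels are stretched by k = sec φ.
Areal scale = h·k = 1 × sec φ; at 52.1°, h = 1.000, k = 1.628, so h·k = 1.628.
True area = apparent / (areal scale) = 220000 / 1.628 ≈ 135000 km².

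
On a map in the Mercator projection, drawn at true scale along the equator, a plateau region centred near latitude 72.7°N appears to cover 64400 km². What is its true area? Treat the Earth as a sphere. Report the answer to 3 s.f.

5700 km²

Mercator is conformal, so the point scale is isotropic: h = k = sec φ = 1/cos φ.
Areal scale = k² = sec²φ = 1/cos²(72.7°) = 1/0.2974² = 11.31.
True area = apparent / (areal scale) = 64400 / 11.31 ≈ 5700 km².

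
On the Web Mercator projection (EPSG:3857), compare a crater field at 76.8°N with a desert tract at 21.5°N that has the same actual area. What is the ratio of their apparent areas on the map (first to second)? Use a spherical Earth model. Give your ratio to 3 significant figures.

16.6

Mercator areal scale is sec²φ.
At 76.8°: sec²(76.8°) = 1/0.2284² = 19.18.
At 21.5°: sec²(21.5°) = 1/0.9304² = 1.155.
Ratio = 19.18/1.155 = cos²(21.5°)/cos²(76.8°) ≈ 16.6.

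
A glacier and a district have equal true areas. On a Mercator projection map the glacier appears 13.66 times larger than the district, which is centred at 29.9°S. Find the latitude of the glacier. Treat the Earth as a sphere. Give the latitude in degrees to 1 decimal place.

76.4°

For equal true areas on Mercator, apparent areas scale as sec²φ, so the ratio is cos²φ₂ / cos²φ₁.
cos²φ₂ / cos²φ₁ = 13.66  ⇒  cos φ₁ = cos 29.9° / √13.66 = 0.8669/3.696 = 0.2346.
φ₁ = arccos(0.2346) ≈ 76.4°.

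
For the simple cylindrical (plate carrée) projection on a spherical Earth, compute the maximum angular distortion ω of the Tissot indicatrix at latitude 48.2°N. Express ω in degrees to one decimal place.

In the plate carrée (x = Rλ, y = Rφ), meridians are true-scale (h = 1) and parallels are stretched by k = sec φ.
At 48.2°: h = 1.000, k = 1.500; principal scales a = 1.500, b = 1.000.
sin(ω/2) = (a − b)/(a + b) = 0.5003/2.500 = 0.2001, so ω = 2 arcsin(0.2001) ≈ 23.1°.

23.1°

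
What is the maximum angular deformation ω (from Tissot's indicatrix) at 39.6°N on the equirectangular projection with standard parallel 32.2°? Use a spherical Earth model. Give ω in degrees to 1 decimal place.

In the equirectangular projection with standard parallel φ₀ = 32.2° (x = Rλ cos φ₀, y = Rφ), meridians are true-scale (h = 1) and the parallel scale is k = cos φ₀ / cos φ.
At 39.6°: h = 1.000, k = 1.098; principal scales a = 1.098, b = 1.000.
sin(ω/2) = (a − b)/(a + b) = 0.09822/2.098 = 0.04681, so ω = 2 arcsin(0.04681) ≈ 5.4°.

5.4°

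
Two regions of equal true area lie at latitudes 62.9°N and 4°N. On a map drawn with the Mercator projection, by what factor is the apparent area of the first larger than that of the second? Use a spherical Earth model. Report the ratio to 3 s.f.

4.80

On Mercator, area is exaggerated by sec²φ = 1/cos²φ.
At 62.9°: sec²(62.9°) = 1/0.4555² = 4.819.
At 4°: sec²(4°) = 1/0.9976² = 1.005.
Ratio = 4.819/1.005 = cos²(4°)/cos²(62.9°) ≈ 4.80.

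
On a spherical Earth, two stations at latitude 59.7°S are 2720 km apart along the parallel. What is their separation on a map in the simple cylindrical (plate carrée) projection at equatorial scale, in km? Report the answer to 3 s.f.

5390 km

For the equirectangular projection with φ₀ = 0 (plate carrée), h = 1 along meridians and k = sec φ along parallels.
Along the parallel, k = sec 59.7° = 1/0.5045 = 1.982.
Map distance = 2720 × 1.982 ≈ 5390 km.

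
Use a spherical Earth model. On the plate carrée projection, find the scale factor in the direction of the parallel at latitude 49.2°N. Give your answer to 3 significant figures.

1.53

For the equirectangular projection with φ₀ = 0 (plate carrée), h = 1 along meridians and k = sec φ along parallels.
k = 1/cos 49.2° = 1/0.6534 = 1.530.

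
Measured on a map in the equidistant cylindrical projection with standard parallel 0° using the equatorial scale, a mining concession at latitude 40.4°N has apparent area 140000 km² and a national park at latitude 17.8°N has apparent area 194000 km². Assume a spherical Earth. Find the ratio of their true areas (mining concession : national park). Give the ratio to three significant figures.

0.577

Plate carrée has h = 1 and k = sec φ, giving areal scale sec φ; true area = (apparent area) · cos φ.
True area of mining concession: 140000 × cos(40.4°) = 140000 × 0.7615 = 106600 km².
True area of national park: 194000 × cos(17.8°) = 194000 × 0.9521 = 184700 km².
Ratio = 106600 / 184700 ≈ 0.577.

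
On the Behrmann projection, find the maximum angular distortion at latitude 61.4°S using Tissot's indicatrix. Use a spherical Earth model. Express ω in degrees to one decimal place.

64.3°

Behrmann is a cylindrical equal-area projection with standard parallels at ±30°. A cylindrical equal-area projection with standard parallel φ₀ has meridian scale h = cos φ / cos φ₀ and parallel scale k = cos φ₀ / cos φ (so areas are preserved, h·k = 1).
At 61.4°: h = 0.5527, k = 1.809; principal scales a = 1.809, b = 0.5527.
sin(ω/2) = (a − b)/(a + b) = 1.256/2.362 = 0.5319, so ω = 2 arcsin(0.5319) ≈ 64.3°.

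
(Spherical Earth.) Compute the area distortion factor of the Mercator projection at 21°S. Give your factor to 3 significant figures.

1.15

For Mercator, h = k = sec φ (a conformal cylindrical projection has a single point scale, 1/cos φ).
Areal scale = k² = sec²φ = 1/cos²(21°) = 1/0.9336² = 1.147.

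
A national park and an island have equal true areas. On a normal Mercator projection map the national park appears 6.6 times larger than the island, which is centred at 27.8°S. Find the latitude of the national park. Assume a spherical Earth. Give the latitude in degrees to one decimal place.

For equal true areas on Mercator, apparent areas scale as sec²φ, so the ratio is cos²φ₂ / cos²φ₁.
cos²φ₂ / cos²φ₁ = 6.6  ⇒  cos φ₁ = cos 27.8° / √6.6 = 0.8846/2.569 = 0.3443.
φ₁ = arccos(0.3443) ≈ 69.9°.

69.9°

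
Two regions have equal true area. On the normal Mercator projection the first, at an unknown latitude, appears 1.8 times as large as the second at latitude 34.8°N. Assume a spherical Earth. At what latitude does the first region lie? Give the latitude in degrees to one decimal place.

52.3°

Mercator areal scale is sec²φ, so apparent-area ratio = sec²φ₁ / sec²φ₂ = cos²φ₂ / cos²φ₁.
cos²φ₂ / cos²φ₁ = 1.8  ⇒  cos φ₁ = cos 34.8° / √1.8 = 0.8211/1.342 = 0.6120.
φ₁ = arccos(0.6120) ≈ 52.3°.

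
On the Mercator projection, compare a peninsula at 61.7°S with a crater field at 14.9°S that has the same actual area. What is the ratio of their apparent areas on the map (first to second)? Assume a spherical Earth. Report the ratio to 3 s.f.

Mercator is conformal with k = sec φ, so areal scale = k² = sec²φ.
At 61.7°: sec²(61.7°) = 1/0.4741² = 4.449.
At 14.9°: sec²(14.9°) = 1/0.9664² = 1.071.
Ratio = 4.449/1.071 = cos²(14.9°)/cos²(61.7°) ≈ 4.16.

4.16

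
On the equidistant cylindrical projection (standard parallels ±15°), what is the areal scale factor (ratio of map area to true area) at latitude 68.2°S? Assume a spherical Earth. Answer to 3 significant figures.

2.60

With standard parallel φ₀ = 15°, the equirectangular projection gives x = Rλ cos φ₀, y = Rφ, so h = 1 and k = cos 15° / cos φ.
Areal scale = h·k = 1 × cos φ₀ / cos φ; at 68.2°, h = 1.000, k = 2.601, so h·k = 2.601.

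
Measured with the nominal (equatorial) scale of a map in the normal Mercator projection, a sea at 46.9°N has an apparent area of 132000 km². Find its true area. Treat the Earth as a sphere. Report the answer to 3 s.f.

61600 km²

Mercator is conformal, so the point scale is isotropic: h = k = sec φ = 1/cos φ.
Areal scale = k² = sec²φ = 1/cos²(46.9°) = 1/0.6833² = 2.142.
True area = apparent / (areal scale) = 132000 / 2.142 ≈ 61600 km².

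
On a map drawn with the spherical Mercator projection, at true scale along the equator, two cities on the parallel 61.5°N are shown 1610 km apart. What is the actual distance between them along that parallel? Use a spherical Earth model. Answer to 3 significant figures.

For Mercator, h = k = sec φ (a conformal cylindrical projection has a single point scale, 1/cos φ).
Along the parallel at 61.5°, map distances are exaggerated by k = sec 61.5° = 2.096.
True distance = 1610 / 2.096 = 1610 × cos 61.5° ≈ 768 km.

768 km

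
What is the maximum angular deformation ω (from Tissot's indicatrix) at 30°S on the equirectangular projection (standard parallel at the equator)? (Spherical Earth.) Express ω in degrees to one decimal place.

For the equirectangular projection with φ₀ = 0 (plate carrée), h = 1 along meridians and k = sec φ along parallels.
At 30°: h = 1.000, k = 1.155; principal scales a = 1.155, b = 1.000.
sin(ω/2) = (a − b)/(a + b) = 0.1547/2.155 = 0.07180, so ω = 2 arcsin(0.07180) ≈ 8.2°.

8.2°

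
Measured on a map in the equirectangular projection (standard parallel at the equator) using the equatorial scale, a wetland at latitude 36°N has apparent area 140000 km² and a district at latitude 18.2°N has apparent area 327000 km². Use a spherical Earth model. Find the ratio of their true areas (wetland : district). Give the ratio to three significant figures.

0.365

On the plate carrée, areal scale = h·k = 1 × sec φ, so true area = apparent × cos φ.
True area of wetland: 140000 × cos(36°) = 140000 × 0.8090 = 113300 km².
True area of district: 327000 × cos(18.2°) = 327000 × 0.9500 = 310600 km².
Ratio = 113300 / 310600 ≈ 0.365.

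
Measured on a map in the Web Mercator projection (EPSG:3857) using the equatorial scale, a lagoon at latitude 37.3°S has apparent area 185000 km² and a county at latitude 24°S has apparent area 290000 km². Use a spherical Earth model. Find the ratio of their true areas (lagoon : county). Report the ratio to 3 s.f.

On Mercator the areal scale is sec²φ, so true area = apparent × cos²φ.
True area of lagoon: 185000 × cos²(37.3°) = 185000 × 0.6328 = 117100 km².
True area of county: 290000 × cos²(24°) = 290000 × 0.8346 = 242000 km².
Ratio = 117100 / 242000 ≈ 0.484.

0.484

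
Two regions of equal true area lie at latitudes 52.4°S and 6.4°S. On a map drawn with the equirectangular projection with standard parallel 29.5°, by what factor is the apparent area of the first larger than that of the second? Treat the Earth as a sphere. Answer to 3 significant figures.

1.63

In the equirectangular projection with standard parallel φ₀ = 29.5° (x = Rλ cos φ₀, y = Rφ), meridians are true-scale (h = 1) and the parallel scale is k = cos φ₀ / cos φ.
Areal scale at 52.4°: h·k = 1.000 × 1.426 = 1.426.
Areal scale at 6.4°: h·k = 1.000 × 0.8758 = 0.8758.
Ratio = 1.426/0.8758 ≈ 1.63.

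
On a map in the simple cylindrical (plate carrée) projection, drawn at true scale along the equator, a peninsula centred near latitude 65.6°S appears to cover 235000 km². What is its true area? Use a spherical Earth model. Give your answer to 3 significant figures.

97100 km²

In the plate carrée (x = Rλ, y = Rφ), meridians are true-scale (h = 1) and parallels are stretched by k = sec φ.
Areal scale = h·k = 1 × sec φ; at 65.6°, h = 1.000, k = 2.421, so h·k = 2.421.
True area = apparent / (areal scale) = 235000 / 2.421 ≈ 97100 km².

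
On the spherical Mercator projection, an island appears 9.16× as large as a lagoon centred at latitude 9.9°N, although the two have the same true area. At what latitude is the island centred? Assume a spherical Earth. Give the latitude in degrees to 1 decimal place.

71.0°

Mercator areal scale is sec²φ, so apparent-area ratio = sec²φ₁ / sec²φ₂ = cos²φ₂ / cos²φ₁.
cos²φ₂ / cos²φ₁ = 9.16  ⇒  cos φ₁ = cos 9.9° / √9.16 = 0.9851/3.027 = 0.3255.
φ₁ = arccos(0.3255) ≈ 71.0°.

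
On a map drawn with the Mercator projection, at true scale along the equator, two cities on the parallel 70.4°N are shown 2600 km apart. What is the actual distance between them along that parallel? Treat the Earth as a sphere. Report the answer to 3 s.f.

872 km

Mercator is conformal, so the point scale is isotropic: h = k = sec φ = 1/cos φ.
Along the parallel at 70.4°, map distances are exaggerated by k = sec 70.4° = 2.981.
True distance = 2600 / 2.981 = 2600 × cos 70.4° ≈ 872 km.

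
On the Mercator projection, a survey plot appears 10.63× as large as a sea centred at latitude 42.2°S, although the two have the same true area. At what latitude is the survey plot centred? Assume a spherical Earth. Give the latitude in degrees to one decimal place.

Mercator areal scale is sec²φ, so apparent-area ratio = sec²φ₁ / sec²φ₂ = cos²φ₂ / cos²φ₁.
cos²φ₂ / cos²φ₁ = 10.63  ⇒  cos φ₁ = cos 42.2° / √10.63 = 0.7408/3.260 = 0.2272.
φ₁ = arccos(0.2272) ≈ 76.9°.

76.9°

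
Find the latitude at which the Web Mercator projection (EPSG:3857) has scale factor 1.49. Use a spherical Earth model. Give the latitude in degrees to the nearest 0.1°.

Mercator scale is k = sec φ = 1/cos φ.
1/cos φ = 1.49  ⇒  cos φ = 0.6711  ⇒  φ = arccos(0.6711) ≈ 47.8°.

47.8°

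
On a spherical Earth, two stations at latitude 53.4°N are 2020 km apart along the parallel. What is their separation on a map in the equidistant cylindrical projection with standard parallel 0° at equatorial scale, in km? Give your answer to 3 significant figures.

In the plate carrée (x = Rλ, y = Rφ), meridians are true-scale (h = 1) and parallels are stretched by k = sec φ.
Along the parallel, k = sec 53.4° = 1/0.5962 = 1.677.
Map distance = 2020 × 1.677 ≈ 3390 km.

3390 km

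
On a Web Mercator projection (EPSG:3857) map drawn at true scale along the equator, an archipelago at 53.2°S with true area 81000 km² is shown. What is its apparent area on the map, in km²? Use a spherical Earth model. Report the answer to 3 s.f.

226000 km²

For Mercator, h = k = sec φ (a conformal cylindrical projection has a single point scale, 1/cos φ).
Areal scale = k² = sec²φ = 1/cos²(53.2°) = 1/0.5990² = 2.787.
Apparent area = 81000 × 2.787 ≈ 226000 km².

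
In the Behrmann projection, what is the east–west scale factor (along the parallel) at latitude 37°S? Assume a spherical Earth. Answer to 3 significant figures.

1.08

The Behrmann projection is cylindrical equal-area with φ₀ = 30°. For cylindrical equal-area with standard parallel φ₀, h = cos φ / cos φ₀ and k = cos φ₀ / cos φ, so h·k = 1.
k = cos 30° / cos 37° = 0.8660/0.7986 = 1.084.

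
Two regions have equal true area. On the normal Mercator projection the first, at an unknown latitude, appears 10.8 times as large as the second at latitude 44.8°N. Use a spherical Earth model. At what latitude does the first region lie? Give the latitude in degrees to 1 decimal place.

77.5°

Mercator areal scale is sec²φ, so apparent-area ratio = sec²φ₁ / sec²φ₂ = cos²φ₂ / cos²φ₁.
cos²φ₂ / cos²φ₁ = 10.8  ⇒  cos φ₁ = cos 44.8° / √10.8 = 0.7096/3.286 = 0.2159.
φ₁ = arccos(0.2159) ≈ 77.5°.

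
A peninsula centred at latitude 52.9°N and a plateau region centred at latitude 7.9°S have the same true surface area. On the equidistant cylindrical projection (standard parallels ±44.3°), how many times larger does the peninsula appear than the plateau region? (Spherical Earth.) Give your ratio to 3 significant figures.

1.64

The equidistant cylindrical projection with φ₀ = 44.3° has h = 1 (meridians true) and k = cos φ₀ / cos φ along parallels.
Areal scale at 52.9°: h·k = 1.000 × 1.186 = 1.186.
Areal scale at 7.9°: h·k = 1.000 × 0.7226 = 0.7226.
Ratio = 1.186/0.7226 ≈ 1.64.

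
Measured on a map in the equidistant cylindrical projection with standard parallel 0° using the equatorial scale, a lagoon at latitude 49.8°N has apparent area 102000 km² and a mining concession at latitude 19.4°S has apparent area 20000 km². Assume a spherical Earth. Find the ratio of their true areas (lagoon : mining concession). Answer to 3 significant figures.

3.49

Plate carrée has h = 1 and k = sec φ, giving areal scale sec φ; true area = (apparent area) · cos φ.
True area of lagoon: 102000 × cos(49.8°) = 102000 × 0.6455 = 65840 km².
True area of mining concession: 20000 × cos(19.4°) = 20000 × 0.9432 = 18860 km².
Ratio = 65840 / 18860 ≈ 3.49.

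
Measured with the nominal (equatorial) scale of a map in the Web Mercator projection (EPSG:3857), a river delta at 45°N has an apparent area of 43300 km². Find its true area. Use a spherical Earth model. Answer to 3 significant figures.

21700 km²

The Mercator projection is conformal; its linear scale factor is the same in every direction and equals sec φ = 1/cos φ.
Areal scale = k² = sec²φ = 1/cos²(45°) = 1/0.7071² = 2.000.
True area = apparent / (areal scale) = 43300 / 2.000 ≈ 21700 km².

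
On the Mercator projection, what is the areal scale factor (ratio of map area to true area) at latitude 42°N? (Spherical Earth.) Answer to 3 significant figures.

Mercator is conformal, so the point scale is isotropic: h = k = sec φ = 1/cos φ.
Areal scale = k² = sec²φ = 1/cos²(42°) = 1/0.7431² = 1.811.

1.81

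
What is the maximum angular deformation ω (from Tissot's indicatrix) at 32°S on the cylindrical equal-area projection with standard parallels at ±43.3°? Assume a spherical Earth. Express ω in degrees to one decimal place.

A cylindrical equal-area projection with standard parallel φ₀ has meridian scale h = cos φ / cos φ₀ and parallel scale k = cos φ₀ / cos φ (so areas are preserved, h·k = 1).
At 32°: h = 1.165, k = 0.8582; principal scales a = 1.165, b = 0.8582.
sin(ω/2) = (a − b)/(a + b) = 0.3071/2.023 = 0.1518, so ω = 2 arcsin(0.1518) ≈ 17.5°.

17.5°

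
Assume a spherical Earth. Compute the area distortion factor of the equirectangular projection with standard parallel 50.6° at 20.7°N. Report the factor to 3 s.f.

0.679

In the equirectangular projection with standard parallel φ₀ = 50.6° (x = Rλ cos φ₀, y = Rφ), meridians are true-scale (h = 1) and the parallel scale is k = cos φ₀ / cos φ.
Areal scale = h·k = 1 × cos φ₀ / cos φ; at 20.7°, h = 1.000, k = 0.6785, so h·k = 0.6785.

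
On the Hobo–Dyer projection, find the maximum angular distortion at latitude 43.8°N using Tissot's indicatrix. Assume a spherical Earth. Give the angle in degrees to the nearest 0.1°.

Hobo–Dyer is a cylindrical equal-area projection with standard parallels at ±37.5°. A cylindrical equal-area projection with standard parallel φ₀ has meridian scale h = cos φ / cos φ₀ and parallel scale k = cos φ₀ / cos φ (so areas are preserved, h·k = 1).
At 43.8°: h = 0.9098, k = 1.099; principal scales a = 1.099, b = 0.9098.
sin(ω/2) = (a − b)/(a + b) = 0.1894/2.009 = 0.09429, so ω = 2 arcsin(0.09429) ≈ 10.8°.

10.8°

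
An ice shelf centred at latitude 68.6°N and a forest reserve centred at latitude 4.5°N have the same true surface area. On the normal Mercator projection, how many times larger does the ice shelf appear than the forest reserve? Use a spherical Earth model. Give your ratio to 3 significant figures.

7.46

On Mercator, area is exaggerated by sec²φ = 1/cos²φ.
At 68.6°: sec²(68.6°) = 1/0.3649² = 7.511.
At 4.5°: sec²(4.5°) = 1/0.9969² = 1.006.
Ratio = 7.511/1.006 = cos²(4.5°)/cos²(68.6°) ≈ 7.46.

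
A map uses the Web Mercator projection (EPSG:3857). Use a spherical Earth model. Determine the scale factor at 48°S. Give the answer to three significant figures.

Mercator is conformal, so the point scale is isotropic: h = k = sec φ = 1/cos φ.
k = 1/cos 48° = 1/0.6691 = 1.494.

1.49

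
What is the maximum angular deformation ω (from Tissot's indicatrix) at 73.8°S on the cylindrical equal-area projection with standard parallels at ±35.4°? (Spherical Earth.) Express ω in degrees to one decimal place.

104.4°

Cylindrical equal-area (φ₀ = 35.4°): h = cos φ / cos 35.4° along meridians, k = cos 35.4° / cos φ along parallels; h·k = 1.
At 73.8°: h = 0.3423, k = 2.922; principal scales a = 2.922, b = 0.3423.
sin(ω/2) = (a − b)/(a + b) = 2.579/3.264 = 0.7903, so ω = 2 arcsin(0.7903) ≈ 104.4°.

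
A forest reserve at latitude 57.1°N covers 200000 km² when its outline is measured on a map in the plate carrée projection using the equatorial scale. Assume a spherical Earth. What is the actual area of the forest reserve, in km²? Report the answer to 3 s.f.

109000 km²

Plate carrée maps x = Rλ, y = Rφ. The meridian scale is h = 1 and the parallel scale is k = 1/cos φ = sec φ.
Areal scale = h·k = 1 × sec φ; at 57.1°, h = 1.000, k = 1.841, so h·k = 1.841.
True area = apparent / (areal scale) = 200000 / 1.841 ≈ 109000 km².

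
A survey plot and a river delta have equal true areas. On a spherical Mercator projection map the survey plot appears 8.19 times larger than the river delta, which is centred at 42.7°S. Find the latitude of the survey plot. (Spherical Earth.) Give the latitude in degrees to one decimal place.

For equal true areas on Mercator, apparent areas scale as sec²φ, so the ratio is cos²φ₂ / cos²φ₁.
cos²φ₂ / cos²φ₁ = 8.19  ⇒  cos φ₁ = cos 42.7° / √8.19 = 0.7349/2.862 = 0.2568.
φ₁ = arccos(0.2568) ≈ 75.1°.

75.1°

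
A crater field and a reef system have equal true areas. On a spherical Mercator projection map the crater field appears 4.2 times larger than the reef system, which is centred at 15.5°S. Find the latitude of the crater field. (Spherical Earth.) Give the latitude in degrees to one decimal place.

For equal true areas on Mercator, apparent areas scale as sec²φ, so the ratio is cos²φ₂ / cos²φ₁.
cos²φ₂ / cos²φ₁ = 4.2  ⇒  cos φ₁ = cos 15.5° / √4.2 = 0.9636/2.049 = 0.4702.
φ₁ = arccos(0.4702) ≈ 62.0°.

62.0°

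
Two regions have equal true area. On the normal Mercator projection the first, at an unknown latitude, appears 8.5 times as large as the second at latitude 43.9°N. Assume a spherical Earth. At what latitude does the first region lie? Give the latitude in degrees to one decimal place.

Mercator areal scale is sec²φ, so apparent-area ratio = sec²φ₁ / sec²φ₂ = cos²φ₂ / cos²φ₁.
cos²φ₂ / cos²φ₁ = 8.5  ⇒  cos φ₁ = cos 43.9° / √8.5 = 0.7206/2.915 = 0.2471.
φ₁ = arccos(0.2471) ≈ 75.7°.

75.7°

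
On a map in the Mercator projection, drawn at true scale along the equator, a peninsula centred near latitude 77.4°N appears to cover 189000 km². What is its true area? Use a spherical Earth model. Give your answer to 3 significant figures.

For Mercator, h = k = sec φ (a conformal cylindrical projection has a single point scale, 1/cos φ).
Areal scale = k² = sec²φ = 1/cos²(77.4°) = 1/0.2181² = 21.01.
True area = apparent / (areal scale) = 189000 / 21.01 ≈ 8990 km².

8990 km²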